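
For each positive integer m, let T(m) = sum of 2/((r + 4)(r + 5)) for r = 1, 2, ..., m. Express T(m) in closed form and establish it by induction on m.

T(m) = 2m/(5(m + 5))

We claim T(m) = 2m/(5(m + 5)) for all m ≥ 1.
Base case (m = 1): T(1) = 1/15, and the closed form gives 1/15. They agree.
For the inductive step, assume it holds for an arbitrary r ≥ 1, so T(r) = 2r/(5(r + 5)).
Then T(r+1) = T(r) + (2/((r + 5)(r + 6))) = (2r/(5(r + 5))) + (2/((r + 5)(r + 6))).
Simplifying, T(r+1) = 2(r + 1)/(5(r + 6)) = 2(r+1)/(5((r+1) + 5)),
which is the closed form with m = r+1.
By induction, the statement is established for all m ≥ 1.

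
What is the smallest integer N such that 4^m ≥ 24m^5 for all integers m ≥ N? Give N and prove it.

N = 11

At m = 10: 1048576 < 2400000, so the inequality fails and N ≥ 11. We prove 4^m ≥ 24m^5 for all m ≥ 11.
Base step (m = 11): 4^m = 4194304 and 24m^5 = 3865224, so 4194304 ≥ 3865224.
Suppose the result is true for m = r, so 4^r ≥ 24r^5.
Then 4^(r + 1) = 4·(4^r) ≥ 4·(24r^5).
Also, for r ≥ 11 we have 4·(24r^5) ≥ 24(r+1)^5, since 4 ≥ (1 + 1/r)^5 for all r ≥ 11.
Combining, 4^(r + 1) ≥ 24(r+1)^5.
By the principle of mathematical induction, the result holds for all m ≥ 11.
Hence the smallest such N is 11.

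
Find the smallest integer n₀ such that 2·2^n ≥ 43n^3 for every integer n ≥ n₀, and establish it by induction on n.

At n = 16: 131072 < 176128, so the inequality fails and n₀ ≥ 17. We prove 2·2^n ≥ 43n^3 for all n ≥ 17.
Base step (n = 17): 2·2^n = 262144 and 43n^3 = 211259, so 262144 ≥ 211259.
For the inductive step, assume it holds for an arbitrary m ≥ 17, so 2·2^m ≥ 43m^3.
Then 2·2^(m + 1) = 2·(2·2^m) ≥ 2·(43m^3).
Also, for m ≥ 17 we have 2·(43m^3) ≥ 43(m+1)^3, since 2 ≥ (1 + 1/m)^3 for all m ≥ 17.
Combining, 2·2^(m + 1) ≥ 43(m+1)^3.
Hence, by induction on n, the claim holds for every n ≥ 17.
Hence the smallest such n₀ is 17.

n₀ = 17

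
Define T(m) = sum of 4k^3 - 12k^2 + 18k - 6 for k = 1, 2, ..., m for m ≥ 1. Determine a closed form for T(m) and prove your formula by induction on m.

We claim T(m) = m(m^3 - 2m^2 + 4m + 1) for all m ≥ 1.
Base case (m = 1): T(1) = 4, and the closed form gives 4. They agree.
For the inductive step, assume it holds for an arbitrary k ≥ 1, so T(k) = k(k^3 - 2k^2 + 4k + 1).
Then T(k+1) = T(k) + (4k^3 + 6k + 4) = (k(k^3 - 2k^2 + 4k + 1)) + (4k^3 + 6k + 4).
Simplifying, T(k+1) = (k + 1)(k^3 + k^2 + 3k + 4) = (k+1)((k+1)^3 - 2(k+1)^2 + 4(k+1) + 1),
which is the closed form with m = k+1.
By the principle of mathematical induction, the result holds for all m ≥ 1.

T(m) = m(m^3 - 2m^2 + 4m + 1)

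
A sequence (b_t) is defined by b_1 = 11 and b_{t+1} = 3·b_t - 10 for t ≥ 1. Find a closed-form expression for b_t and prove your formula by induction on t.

b_t = 2·3^t + 5

Computing the first terms: b_1 = 11, b_2 = 23, b_3 = 59. This suggests b_t = 2·3^t + 5.
Base step (t = 1): the formula gives 11 = 11 = b_1.
Inductive step: assume the claim holds for t = k, so b_k = 2·3^k + 5.
Then b_{k+1} = 3·b_k - 10 = 3·(2·3^k + 5) - 10 = 2·3^(k + 1) + 5,
which is the claimed formula at t = k+1.
By the principle of mathematical induction, the result holds for all t ≥ 1.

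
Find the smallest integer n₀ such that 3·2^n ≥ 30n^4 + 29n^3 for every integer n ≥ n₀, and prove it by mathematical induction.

At n = 20: 3145728 < 5032000, so the inequality fails and n₀ ≥ 21. We prove 3·2^n ≥ 30n^4 + 29n^3 for all n ≥ 21.
Base case (n = 21): 3·2^n = 6291456 and 30n^4 + 29n^3 = 6102999, so 6291456 ≥ 6102999.
Inductive step: suppose the statement holds for some r ≥ 21, so 3·2^r ≥ 30r^4 + 29r^3.
Then 3·2^(r + 1) = 2·(3·2^r) ≥ 2·(30r^4 + 29r^3).
Also, for r ≥ 21 we have 2·(30r^4 + 29r^3) ≥ 30(r+1)^4 + 29(r+1)^3, since 2·(30r^4 + 29r^3) − (30(r+1)^4 + 29(r+1)^3) = 30r^4 - 91r^3 - 267r^2 - 207r - 59, which is nonnegative for all r ≥ 21.
Combining, 3·2^(r + 1) ≥ 30(r+1)^4 + 29(r+1)^3.
This completes the induction.
Hence the smallest such n₀ is 21.

n₀ = 21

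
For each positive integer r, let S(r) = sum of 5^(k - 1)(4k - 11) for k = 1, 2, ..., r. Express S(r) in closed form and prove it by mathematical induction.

S(r) = 5^r(r - 3) + 3

We claim S(r) = 5^r(r - 3) + 3 for all r ≥ 1.
When r = 1: S(1) = -7, and the closed form gives -7. They agree.
For the inductive step, assume it holds for an arbitrary k ≥ 1, so S(k) = 5^k(k - 3) + 3.
Then S(k+1) = S(k) + (5^k(4k - 7)) = (5^k(k - 3) + 3) + (5^k(4k - 7)).
Simplifying, S(k+1) = 5·5^k·k - 10·5^k + 3 = 5^(k+1)((k+1) - 3) + 3,
which is the closed form with r = k+1.
By the principle of mathematical induction, the result holds for all r ≥ 1.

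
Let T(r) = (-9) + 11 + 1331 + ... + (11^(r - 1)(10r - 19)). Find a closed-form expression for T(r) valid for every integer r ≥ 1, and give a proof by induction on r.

We claim T(r) = 11^r(r - 2) + 2 for all r ≥ 1.
Base step (r = 1): T(1) = -9, and the closed form gives -9. They agree.
For the inductive step, assume it holds for an arbitrary p ≥ 1, so T(p) = 11^p(p - 2) + 2.
Then T(p+1) = T(p) + (11^p(10p - 9)) = (11^p(p - 2) + 2) + (11^p(10p - 9)).
Simplifying, T(p+1) = 11^(p + 1)p - 11^(p + 1) + 2 = 11^(p+1)((p+1) - 2) + 2,
which is the closed form with r = p+1.
By the principle of mathematical induction, the result holds for all r ≥ 1.

T(r) = 11^r(r - 2) + 2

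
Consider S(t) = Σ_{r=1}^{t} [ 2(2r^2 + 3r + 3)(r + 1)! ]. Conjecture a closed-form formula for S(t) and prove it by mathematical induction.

We claim S(t) = (4t + 2)(t + 2)! - 4 for all t ≥ 1.
When t = 1: S(1) = 32, and the closed form gives 32. They agree.
For the inductive step, assume it holds for an arbitrary r ≥ 1, so S(r) = (4r + 2)(r + 2)! - 4.
Then S(r+1) = S(r) + (2(2r^2 + 7r + 8)(r + 2)!) = ((4r + 2)(r + 2)! - 4) + (2(2r^2 + 7r + 8)(r + 2)!).
Simplifying, S(r+1) = (4(r+1) + 2)((r+1) + 2)! - 4,
which is the closed form with t = r+1.
By the principle of mathematical induction, the result holds for all t ≥ 1.

S(t) = (4t + 2)(t + 2)! - 4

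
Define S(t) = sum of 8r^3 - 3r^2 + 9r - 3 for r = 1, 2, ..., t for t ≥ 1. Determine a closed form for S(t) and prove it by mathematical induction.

S(t) = t(2t^3 + 3t^2 + 5t + 1)

We claim S(t) = t(2t^3 + 3t^2 + 5t + 1) for all t ≥ 1.
When t = 1: S(1) = 11, and the closed form gives 11. They agree.
For the inductive step, assume it holds for an arbitrary r ≥ 1, so S(r) = r(2r^3 + 3r^2 + 5r + 1).
Then S(r+1) = S(r) + (8r^3 + 21r^2 + 27r + 11) = (r(2r^3 + 3r^2 + 5r + 1)) + (8r^3 + 21r^2 + 27r + 11).
Simplifying, S(r+1) = (r + 1)(2r^3 + 9r^2 + 17r + 11) = (r+1)(2(r+1)^3 + 3(r+1)^2 + 5(r+1) + 1),
which is the closed form with t = r+1.
Hence, by induction on t, the claim holds for every t ≥ 1.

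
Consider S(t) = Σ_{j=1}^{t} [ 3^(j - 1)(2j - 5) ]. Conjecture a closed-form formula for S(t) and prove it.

S(t) = 3^t(t - 3) + 3

We claim S(t) = 3^t(t - 3) + 3 for all t ≥ 1.
For the base case t = 1: S(1) = -3, and the closed form gives -3. They agree.
For the inductive step, assume it holds for an arbitrary j ≥ 1, so S(j) = 3^j(j - 3) + 3.
Then S(j+1) = S(j) + (3^j(2j - 3)) = (3^j(j - 3) + 3) + (3^j(2j - 3)).
Simplifying, S(j+1) = 3·3^j·j - 6·3^j + 3 = 3^(j+1)((j+1) - 3) + 3,
which is the closed form with t = j+1.
Hence, by induction on t, the claim holds for every t ≥ 1.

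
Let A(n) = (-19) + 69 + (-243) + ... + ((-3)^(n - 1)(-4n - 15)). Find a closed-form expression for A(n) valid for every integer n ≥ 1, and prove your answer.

A(n) = (-3)^n(n + 4) - 4

We claim A(n) = (-3)^n(n + 4) - 4 for all n ≥ 1.
For the base case n = 1: A(1) = -19, and the closed form gives -19. They agree.
Inductive step: suppose the statement holds for some r ≥ 1, so A(r) = (-3)^r(r + 4) - 4.
Then A(r+1) = A(r) + ((-3)^r(-4r - 19)) = ((-3)^r(r + 4) - 4) + ((-3)^r(-4r - 19)).
Simplifying, A(r+1) = -3(-3)^r·r - 15(-3)^r - 4 = (-3)^(r+1)((r+1) + 4) - 4,
which is the closed form with n = r+1.
This completes the induction.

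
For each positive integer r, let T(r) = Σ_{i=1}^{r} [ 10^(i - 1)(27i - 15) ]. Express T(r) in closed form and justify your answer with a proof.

T(r) = 10^r(3r - 2) + 2

We claim T(r) = 10^r(3r - 2) + 2 for all r ≥ 1.
When r = 1: T(1) = 12, and the closed form gives 12. They agree.
For the inductive step, assume it holds for an arbitrary i ≥ 1, so T(i) = 10^i(3i - 2) + 2.
Then T(i+1) = T(i) + (10^i(27i + 12)) = (10^i(3i - 2) + 2) + (10^i(27i + 12)).
Simplifying, T(i+1) = 30·10^i·i + 10·10^i + 2 = 10^(i+1)(3(i+1) - 2) + 2,
which is the closed form with r = i+1.
By induction, the statement is established for all r ≥ 1.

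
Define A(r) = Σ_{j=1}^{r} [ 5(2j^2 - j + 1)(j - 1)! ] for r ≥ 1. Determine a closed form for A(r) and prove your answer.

We claim A(r) = (10r + 5)r! - 5 for all r ≥ 1.
When r = 1: A(1) = 10, and the closed form gives 10. They agree.
For the inductive step, assume it holds for an arbitrary j ≥ 1, so A(j) = (10j + 5)j! - 5.
Then A(j+1) = A(j) + (5(2j^2 + 3j + 2)j!) = ((10j + 5)j! - 5) + (5(2j^2 + 3j + 2)j!).
Simplifying, A(j+1) = (10(j+1) + 5)(j+1)! - 5,
which is the closed form with r = j+1.
Hence, by induction on r, the claim holds for every r ≥ 1.

A(r) = (10r + 5)r! - 5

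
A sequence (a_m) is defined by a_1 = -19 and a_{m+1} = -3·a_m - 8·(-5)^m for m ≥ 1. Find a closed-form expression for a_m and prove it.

a_m = (-3)^(m - 1) + 4(-5)^m

Computing the first terms: a_1 = -19, a_2 = 97, a_3 = -491. This suggests a_m = (-3)^(m - 1) + 4(-5)^m.
Base step (m = 1): the formula gives -19 = -19 = a_1.
Suppose the result is true for m = p, so a_p = (-3)^(p - 1) + 4(-5)^p.
Then a_{p+1} = -3·a_p - 8·(-5)^p = -3·((-3)^(p - 1) + 4(-5)^p) - 8·(-5)^p = (-3)^p + 4(-5)^(p + 1) = (-3)^((p+1) - 1) + 4(-5)^(p+1),
which is the claimed formula at m = p+1.
Hence, by induction on m, the claim holds for every m ≥ 1.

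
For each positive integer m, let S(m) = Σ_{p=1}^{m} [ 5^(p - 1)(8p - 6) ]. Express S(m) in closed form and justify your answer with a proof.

We claim S(m) = 2·5^m(m - 1) + 2 for all m ≥ 1.
When m = 1: S(1) = 2, and the closed form gives 2. They agree.
Inductive step: assume the claim holds for m = p, so S(p) = 2·5^p(p - 1) + 2.
Then S(p+1) = S(p) + (5^p(8p + 2)) = (2·5^p(p - 1) + 2) + (5^p(8p + 2)).
Simplifying, S(p+1) = 10·5^p·p + 2 = 2·5^(p+1)((p+1) - 1) + 2,
which is the closed form with m = p+1.
By induction, the statement is established for all m ≥ 1.

S(m) = 2·5^m(m - 1) + 2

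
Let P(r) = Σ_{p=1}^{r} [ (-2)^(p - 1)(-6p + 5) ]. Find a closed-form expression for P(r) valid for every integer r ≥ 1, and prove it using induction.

We claim P(r) = (-2)^r(2r - 1) + 1 for all r ≥ 1.
For the base case r = 1: P(1) = -1, and the closed form gives -1. They agree.
Inductive step: assume the claim holds for r = p, so P(p) = (-2)^p(2p - 1) + 1.
Then P(p+1) = P(p) + ((-2)^p(-6p - 1)) = ((-2)^p(2p - 1) + 1) + ((-2)^p(-6p - 1)).
Simplifying, P(p+1) = (-2)^(p + 1) - (-2)^(p + 2)p + 1 = (-2)^(p+1)(2(p+1) - 1) + 1,
which is the closed form with r = p+1.
By induction, the statement is established for all r ≥ 1.

P(r) = (-2)^r(2r - 1) + 1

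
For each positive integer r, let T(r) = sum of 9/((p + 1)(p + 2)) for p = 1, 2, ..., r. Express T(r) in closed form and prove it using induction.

We claim T(r) = 9r/(2(r + 2)) for all r ≥ 1.
For the base case r = 1: T(1) = 3/2, and the closed form gives 3/2. They agree.
Inductive step: assume the claim holds for r = p, so T(p) = 9p/(2(p + 2)).
Then T(p+1) = T(p) + (9/((p + 2)(p + 3))) = (9p/(2(p + 2))) + (9/((p + 2)(p + 3))).
Simplifying, T(p+1) = 9(p + 1)/(2(p + 3)) = 9(p+1)/(2((p+1) + 2)),
which is the closed form with r = p+1.
Hence, by induction on r, the claim holds for every r ≥ 1.

T(r) = 9r/(2(r + 2))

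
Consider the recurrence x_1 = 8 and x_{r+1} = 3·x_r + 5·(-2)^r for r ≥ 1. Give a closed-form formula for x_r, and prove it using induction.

x_r = -(-2)^r + 2·3^r

Computing the first terms: x_1 = 8, x_2 = 14, x_3 = 62. This suggests x_r = -(-2)^r + 2·3^r.
Base step (r = 1): the formula gives 8 = 8 = x_1.
Inductive step: assume the claim holds for r = p, so x_p = -(-2)^p + 2·3^p.
Then x_{p+1} = 3·x_p + 5·(-2)^p = 3·(-(-2)^p + 2·3^p) + 5·(-2)^p = -(-2)^(p + 1) + 2·3^(p + 1),
which is the claimed formula at r = p+1.
This completes the induction.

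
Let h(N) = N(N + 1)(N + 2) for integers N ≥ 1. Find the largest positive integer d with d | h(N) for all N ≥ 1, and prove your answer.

d = 6

Computing the first values: h(1) = 6 and h(2) = 24; gcd(6, 24) = 6, so d ≤ 6.
We prove 6 | N(N + 1)(N + 2) for all N ≥ 1 by induction on N.
Base step (N = 1): h(1) = 6 = 6·(1), so 6 | h(1).
Suppose the result is true for N = i, i.e. 6 | h(i). Then
h(i+1) − h(i) = (i+1)·(i+2)·(i+3) − i·(i+1)·(i+2) = (i+1)·(i+2)·[(i+3) − i] = 3·(i+1)·(i+2). The product of 2 consecutive integers is divisible by (2)! = 2, so h(i+1) − h(i) is divisible by 3·2 = 6. By the inductive hypothesis 6 | h(i), hence 6 | h(i+1).
By the principle of mathematical induction, the result holds for all N ≥ 1.
Therefore the largest such d is 6.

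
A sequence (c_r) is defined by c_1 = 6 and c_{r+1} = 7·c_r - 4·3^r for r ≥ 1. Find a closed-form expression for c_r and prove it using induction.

Computing the first terms: c_1 = 6, c_2 = 30, c_3 = 174. This suggests c_r = 3^r + 3·7^(r - 1).
For the base case r = 1: the formula gives 6 = 6 = c_1.
Inductive step: suppose the statement holds for some p ≥ 1, so c_p = 3^p + 3·7^(p - 1).
Then c_{p+1} = 7·c_p - 4·3^p = 7·(3^p + 3·7^(p - 1)) - 4·3^p = 3^(p + 1) + 3·7^p = 3^(p+1) + 3·7^((p+1) - 1),
which is the claimed formula at r = p+1.
This completes the induction.

c_r = 3^r + 3·7^(r - 1)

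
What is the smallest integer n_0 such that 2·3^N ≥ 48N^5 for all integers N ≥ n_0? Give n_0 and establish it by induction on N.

At N = 15: 28697814 < 36450000, so the inequality fails and n_0 ≥ 16. We prove 2·3^N ≥ 48N^5 for all N ≥ 16.
Base step (N = 16): 2·3^N = 86093442 and 48N^5 = 50331648, so 86093442 ≥ 50331648.
Inductive step: suppose the statement holds for some j ≥ 16, so 2·3^j ≥ 48j^5.
Then 2·3^(j + 1) = 3·(2·3^j) ≥ 3·(48j^5).
Also, for j ≥ 16 we have 3·(48j^5) ≥ 48(j+1)^5, since 3 ≥ (1 + 1/j)^5 for all j ≥ 16.
Combining, 2·3^(j + 1) ≥ 48(j+1)^5.
By induction, the statement is established for all N ≥ 16.
Hence the smallest such n_0 is 16.

n_0 = 16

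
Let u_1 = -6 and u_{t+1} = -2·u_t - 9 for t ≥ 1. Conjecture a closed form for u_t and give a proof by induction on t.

u_t = -3(-2)^(t - 1) - 3

Computing the first terms: u_1 = -6, u_2 = 3, u_3 = -15. This suggests u_t = -3(-2)^(t - 1) - 3.
For the base case t = 1: the formula gives -6 = -6 = u_1.
For the inductive step, assume it holds for an arbitrary i ≥ 1, so u_i = -3(-2)^(i - 1) - 3.
Then u_{i+1} = -2·u_i - 9 = -2·(-3(-2)^(i - 1) - 3) - 9 = -3(-2)^i - 3 = -3(-2)^((i+1) - 1) - 3,
which is the claimed formula at t = i+1.
Hence, by induction on t, the claim holds for every t ≥ 1.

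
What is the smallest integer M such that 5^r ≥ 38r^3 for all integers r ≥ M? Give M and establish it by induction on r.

At r = 5: 3125 < 4750, so the inequality fails and M ≥ 6. We prove 5^r ≥ 38r^3 for all r ≥ 6.
Base step (r = 6): 5^r = 15625 and 38r^3 = 8208, so 15625 ≥ 8208.
For the inductive step, assume it holds for an arbitrary m ≥ 6, so 5^m ≥ 38m^3.
Then 5^(m + 1) = 5·(5^m) ≥ 5·(38m^3).
Also, for m ≥ 6 we have 5·(38m^3) ≥ 38(m+1)^3, since 5 ≥ (1 + 1/m)^3 for all m ≥ 6.
Combining, 5^(m + 1) ≥ 38(m+1)^3.
This completes the induction.
Hence the smallest such M is 6.

M = 6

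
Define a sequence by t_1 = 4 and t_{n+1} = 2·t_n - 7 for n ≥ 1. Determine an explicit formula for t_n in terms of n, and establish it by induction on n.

t_n = -3·2^(n - 1) + 7

Computing the first terms: t_1 = 4, t_2 = 1, t_3 = -5. This suggests t_n = -3·2^(n - 1) + 7.
When n = 1: the formula gives 4 = 4 = t_1.
Suppose the result is true for n = k, so t_k = -3·2^(k - 1) + 7.
Then t_{k+1} = 2·t_k - 7 = 2·(-3·2^(k - 1) + 7) - 7 = -3·2^k + 7 = -3·2^((k+1) - 1) + 7,
which is the claimed formula at n = k+1.
By induction, the statement is established for all n ≥ 1.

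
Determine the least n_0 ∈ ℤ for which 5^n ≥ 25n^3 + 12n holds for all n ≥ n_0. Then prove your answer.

n_0 = 6

At n = 5: 3125 < 3185, so the inequality fails and n_0 ≥ 6. We prove 5^n ≥ 25n^3 + 12n for all n ≥ 6.
Base step (n = 6): 5^n = 15625 and 25n^3 + 12n = 5472, so 15625 ≥ 5472.
For the inductive step, assume it holds for an arbitrary r ≥ 6, so 5^r ≥ 25r^3 + 12r.
Then 5^(r + 1) = 5·(5^r) ≥ 5·(25r^3 + 12r).
Also, for r ≥ 6 we have 5·(25r^3 + 12r) ≥ 25(r+1)^3 + 12(r+1), since 5·(25r^3 + 12r) − (25(r+1)^3 + 12(r+1)) = 100r^3 - 75r^2 - 27r - 37, which is nonnegative for all r ≥ 6.
Combining, 5^(r + 1) ≥ 25(r+1)^3 + 12(r+1).
Hence, by induction on n, the claim holds for every n ≥ 6.
Hence the smallest such n_0 is 6.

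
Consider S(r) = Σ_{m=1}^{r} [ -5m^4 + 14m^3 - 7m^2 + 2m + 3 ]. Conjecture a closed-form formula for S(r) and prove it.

S(r) = -r(r^4 - r^3 - 3r^2 - r - 3)

We claim S(r) = -r(r^4 - r^3 - 3r^2 - r - 3) for all r ≥ 1.
Base step (r = 1): S(1) = 7, and the closed form gives 7. They agree.
Inductive step: suppose the statement holds for some m ≥ 1, so S(m) = m(-m^4 + m^3 + 3m^2 + m + 3).
Then S(m+1) = S(m) + (-5m^4 - 6m^3 + 5m^2 + 10m + 7) = (m(-m^4 + m^3 + 3m^2 + m + 3)) + (-5m^4 - 6m^3 + 5m^2 + 10m + 7).
Simplifying, S(m+1) = -(m + 1)(m^4 + 3m^3 - 6m - 7) = -(m+1)((m+1)^4 - (m+1)^3 - 3(m+1)^2 - (m+1) - 3),
which is the closed form with r = m+1.
By the principle of mathematical induction, the result holds for all r ≥ 1.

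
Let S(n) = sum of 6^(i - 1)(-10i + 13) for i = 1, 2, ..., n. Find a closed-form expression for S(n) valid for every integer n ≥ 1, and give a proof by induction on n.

S(n) = 6^n(-2n + 3) - 3

We claim S(n) = 6^n(-2n + 3) - 3 for all n ≥ 1.
Base case (n = 1): S(1) = 3, and the closed form gives 3. They agree.
For the inductive step, assume it holds for an arbitrary i ≥ 1, so S(i) = 6^i(-2i + 3) - 3.
Then S(i+1) = S(i) + (6^i(-10i + 3)) = (6^i(-2i + 3) - 3) + (6^i(-10i + 3)).
Simplifying, S(i+1) = -12·6^i·i + 6·6^i - 3 = 6^(i+1)(-2(i+1) + 3) - 3,
which is the closed form with n = i+1.
By the principle of mathematical induction, the result holds for all n ≥ 1.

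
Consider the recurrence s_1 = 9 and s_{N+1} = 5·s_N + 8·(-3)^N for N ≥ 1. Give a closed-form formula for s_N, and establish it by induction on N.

Computing the first terms: s_1 = 9, s_2 = 21, s_3 = 177. This suggests s_N = -(-3)^N + 6·5^(N - 1).
For the base case N = 1: the formula gives 9 = 9 = s_1.
Inductive step: suppose the statement holds for some p ≥ 1, so s_p = -(-3)^p + 6·5^(p - 1).
Then s_{p+1} = 5·s_p + 8·(-3)^p = 5·(-(-3)^p + 6·5^(p - 1)) + 8·(-3)^p = -(-3)^(p + 1) + 6·5^p = -(-3)^(p+1) + 6·5^((p+1) - 1),
which is the claimed formula at N = p+1.
This completes the induction.

s_N = -(-3)^N + 6·5^(N - 1)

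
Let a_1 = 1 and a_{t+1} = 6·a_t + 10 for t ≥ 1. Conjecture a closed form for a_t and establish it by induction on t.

Computing the first terms: a_1 = 1, a_2 = 16, a_3 = 106. This suggests a_t = 3·6^(t - 1) - 2.
Base case (t = 1): the formula gives 1 = 1 = a_1.
Inductive step: suppose the statement holds for some k ≥ 1, so a_k = 3·6^(k - 1) - 2.
Then a_{k+1} = 6·a_k + 10 = 6·(3·6^(k - 1) - 2) + 10 = 3·6^k - 2 = 3·6^((k+1) - 1) - 2,
which is the claimed formula at t = k+1.
By the principle of mathematical induction, the result holds for all t ≥ 1.

a_t = 3·6^(t - 1) - 2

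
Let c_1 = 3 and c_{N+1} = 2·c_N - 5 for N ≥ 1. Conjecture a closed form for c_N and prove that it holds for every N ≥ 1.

Computing the first terms: c_1 = 3, c_2 = 1, c_3 = -3. This suggests c_N = -2^N + 5.
For the base case N = 1: the formula gives 3 = 3 = c_1.
For the inductive step, assume it holds for an arbitrary p ≥ 1, so c_p = -2^p + 5.
Then c_{p+1} = 2·c_p - 5 = 2·(-2^p + 5) - 5 = -2^(p + 1) + 5,
which is the claimed formula at N = p+1.
Hence, by induction on N, the claim holds for every N ≥ 1.

c_N = -2^N + 5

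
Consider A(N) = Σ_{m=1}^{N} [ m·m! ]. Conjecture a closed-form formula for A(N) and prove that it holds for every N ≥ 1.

We claim A(N) = (N + 1)N! - 1 for all N ≥ 1.
Base step (N = 1): A(1) = 1, and the closed form gives 1. They agree.
Inductive step: assume the claim holds for N = m, so A(m) = (m + 1)m! - 1.
Then A(m+1) = A(m) + ((m + 1)(m + 1)!) = ((m + 1)m! - 1) + ((m + 1)(m + 1)!).
Simplifying, A(m+1) = ((m+1) + 1)(m+1)! - 1,
which is the closed form with N = m+1.
By the principle of mathematical induction, the result holds for all N ≥ 1.

A(N) = (N + 1)N! - 1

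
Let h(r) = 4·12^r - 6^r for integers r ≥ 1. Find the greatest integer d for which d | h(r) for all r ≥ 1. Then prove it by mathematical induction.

Computing the first values: h(1) = 42 and h(2) = 540; gcd(42, 540) = 6, so d ≤ 6.
We prove 6 | 4·12^r - 6^r for all r ≥ 1 by induction on r.
When r = 1: h(1) = 42 = 6·(7), so 6 | h(1).
Inductive step: suppose the statement holds for some p ≥ 1, i.e. 6 | h(p). Then
h(p+1) − 12·h(p) = (4·12^(p+1) - 6^(p+1)) − 12·(4·12^p - 6^p) = (-1)·6^p·(6 − 12) = (6)·6^p. Since 6 | h(p) by the inductive hypothesis, 6 | 12·h(p); and 6 | 6 since 6 = 6·1. Therefore 6 | h(p+1).
By induction, the statement is established for all r ≥ 1.
Therefore the largest such d is 6.

d = 6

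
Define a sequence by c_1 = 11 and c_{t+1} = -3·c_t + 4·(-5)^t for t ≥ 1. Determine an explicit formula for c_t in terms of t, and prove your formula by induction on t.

Computing the first terms: c_1 = 11, c_2 = -53, c_3 = 259. This suggests c_t = (-3)^(t - 1) - 2(-5)^t.
Base case (t = 1): the formula gives 11 = 11 = c_1.
For the inductive step, assume it holds for an arbitrary k ≥ 1, so c_k = (-3)^(k - 1) - 2(-5)^k.
Then c_{k+1} = -3·c_k + 4·(-5)^k = -3·((-3)^(k - 1) - 2(-5)^k) + 4·(-5)^k = (-3)^k - 2(-5)^(k + 1) = (-3)^((k+1) - 1) - 2(-5)^(k+1),
which is the claimed formula at t = k+1.
By induction, the statement is established for all t ≥ 1.

c_t = (-3)^(t - 1) - 2(-5)^t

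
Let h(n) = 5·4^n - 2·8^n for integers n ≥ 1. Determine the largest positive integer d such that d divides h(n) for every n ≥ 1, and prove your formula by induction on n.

d = 4

Computing the first values: h(1) = 4 and h(2) = -48; gcd(4, -48) = 4, so d ≤ 4.
We prove 4 | 5·4^n - 2·8^n for all n ≥ 1 by induction on n.
For the base case n = 1: h(1) = 4 = 4·(1), so 4 | h(1).
Suppose the result is true for n = r, i.e. 4 | h(r). Then
h(r+1) − 8·h(r) = (5·4^(r+1) - 2·8^(r+1)) − 8·(5·4^r - 2·8^r) = (5)·4^r·(4 − 8) = (-20)·4^r. Since 4 | h(r) by the inductive hypothesis, 4 | 8·h(r); and 4 | -20 since -20 = 4·-5. Therefore 4 | h(r+1).
By induction, the statement is established for all n ≥ 1.
Therefore the largest such d is 4.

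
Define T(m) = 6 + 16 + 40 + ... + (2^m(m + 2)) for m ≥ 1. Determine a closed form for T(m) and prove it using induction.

We claim T(m) = 2·2^m(m + 1) - 2 for all m ≥ 1.
For the base case m = 1: T(1) = 6, and the closed form gives 6. They agree.
For the inductive step, assume it holds for an arbitrary i ≥ 1, so T(i) = 2·2^i(i + 1) - 2.
Then T(i+1) = T(i) + (2^(i + 1)(i + 3)) = (2·2^i(i + 1) - 2) + (2^(i + 1)(i + 3)).
Simplifying, T(i+1) = 4·2^i·i + 8·2^i - 2 = 2·2^(i+1)((i+1) + 1) - 2,
which is the closed form with m = i+1.
By the principle of mathematical induction, the result holds for all m ≥ 1.

T(m) = 2·2^m(m + 1) - 2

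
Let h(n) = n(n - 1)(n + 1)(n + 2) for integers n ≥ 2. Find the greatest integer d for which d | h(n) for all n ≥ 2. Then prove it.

d = 24

Computing the first values: h(2) = 24 and h(3) = 120; gcd(24, 120) = 24, so d ≤ 24.
We prove 24 | n(n - 1)(n + 1)(n + 2) for all n ≥ 2 by induction on n.
When n = 2: h(2) = 24 = 24·(1), so 24 | h(2).
For the inductive step, assume it holds for an arbitrary i ≥ 2, i.e. 24 | h(i). Then
h(i+1) − h(i) = i·(i+1)·(i+2)·(i+3) − (i-1)·i·(i+1)·(i+2) = i·(i+1)·(i+2)·[(i+3) − (i-1)] = 4·i·(i+1)·(i+2). The product of 3 consecutive integers is divisible by (3)! = 6, so h(i+1) − h(i) is divisible by 4·6 = 24. By the inductive hypothesis 24 | h(i), hence 24 | h(i+1).
This completes the induction.
Therefore the largest such d is 24.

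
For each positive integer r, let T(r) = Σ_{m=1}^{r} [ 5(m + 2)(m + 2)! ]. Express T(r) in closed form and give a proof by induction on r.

We claim T(r) = 5(r + 3)! - 30 for all r ≥ 1.
When r = 1: T(1) = 90, and the closed form gives 90. They agree.
Suppose the result is true for r = m, so T(m) = 5(m + 3)! - 30.
Then T(m+1) = T(m) + (5(m + 3)(m + 3)!) = (5(m + 3)! - 30) + (5(m + 3)(m + 3)!).
Simplifying, T(m+1) = 5((m+1) + 3)! - 30,
which is the closed form with r = m+1.
Hence, by induction on r, the claim holds for every r ≥ 1.

T(r) = 5(r + 3)! - 30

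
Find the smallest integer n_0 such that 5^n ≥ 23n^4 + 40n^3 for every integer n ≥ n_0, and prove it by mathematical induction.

At n = 6: 15625 < 38448, so the inequality fails and n_0 ≥ 7. We prove 5^n ≥ 23n^4 + 40n^3 for all n ≥ 7.
When n = 7: 5^n = 78125 and 23n^4 + 40n^3 = 68943, so 78125 ≥ 68943.
Suppose the result is true for n = r, so 5^r ≥ 23r^4 + 40r^3.
Then 5^(r + 1) = 5·(5^r) ≥ 5·(23r^4 + 40r^3).
Also, for r ≥ 7 we have 5·(23r^4 + 40r^3) ≥ 23(r+1)^4 + 40(r+1)^3, since 5·(23r^4 + 40r^3) − (23(r+1)^4 + 40(r+1)^3) = 92r^4 + 68r^3 - 258r^2 - 212r - 63, which is nonnegative for all r ≥ 7.
Combining, 5^(r + 1) ≥ 23(r+1)^4 + 40(r+1)^3.
By the principle of mathematical induction, the result holds for all n ≥ 7.
Hence the smallest such n_0 is 7.

n_0 = 7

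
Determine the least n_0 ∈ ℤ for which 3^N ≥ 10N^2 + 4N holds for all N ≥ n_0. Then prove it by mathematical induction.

At N = 5: 243 < 270, so the inequality fails and n_0 ≥ 6. We prove 3^N ≥ 10N^2 + 4N for all N ≥ 6.
For the base case N = 6: 3^N = 729 and 10N^2 + 4N = 384, so 729 ≥ 384.
Inductive step: assume the claim holds for N = r, so 3^r ≥ 10r^2 + 4r.
Then 3^(r + 1) = 3·(3^r) ≥ 3·(10r^2 + 4r).
Also, for r ≥ 6 we have 3·(10r^2 + 4r) ≥ 10(r+1)^2 + 4(r+1), since 3·(10r^2 + 4r) − (10(r+1)^2 + 4(r+1)) = 20r^2 - 12r - 14, which is nonnegative for all r ≥ 6.
Combining, 3^(r + 1) ≥ 10(r+1)^2 + 4(r+1).
Hence, by induction on N, the claim holds for every N ≥ 6.
Hence the smallest such n_0 is 6.

n_0 = 6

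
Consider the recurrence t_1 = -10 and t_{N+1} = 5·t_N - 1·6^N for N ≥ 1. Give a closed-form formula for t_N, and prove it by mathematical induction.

Computing the first terms: t_1 = -10, t_2 = -56, t_3 = -316. This suggests t_N = -4·5^(N - 1) - 6^N.
Base case (N = 1): the formula gives -10 = -10 = t_1.
Inductive step: suppose the statement holds for some i ≥ 1, so t_i = -4·5^(i - 1) - 6^i.
Then t_{i+1} = 5·t_i - 1·6^i = 5·(-4·5^(i - 1) - 6^i) - 1·6^i = -4·5^i - 6^(i + 1) = -4·5^((i+1) - 1) - 6^(i+1),
which is the claimed formula at N = i+1.
By induction, the statement is established for all N ≥ 1.

t_N = -4·5^(N - 1) - 6^N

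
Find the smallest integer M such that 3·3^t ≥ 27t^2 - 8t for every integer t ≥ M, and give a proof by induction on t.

M = 5

At t = 4: 243 < 400, so the inequality fails and M ≥ 5. We prove 3·3^t ≥ 27t^2 - 8t for all t ≥ 5.
Base case (t = 5): 3·3^t = 729 and 27t^2 - 8t = 635, so 729 ≥ 635.
Inductive step: assume the claim holds for t = j, so 3·3^j ≥ 27j^2 - 8j.
Then 3·3^(j + 1) = 3·(3·3^j) ≥ 3·(27j^2 - 8j).
Also, for j ≥ 5 we have 3·(27j^2 - 8j) ≥ 27(j+1)^2 - 8(j+1), since 3·(27j^2 - 8j) − (27(j+1)^2 - 8(j+1)) = 54j^2 - 70j - 19, which is nonnegative for all j ≥ 5.
Combining, 3·3^(j + 1) ≥ 27(j+1)^2 - 8(j+1).
Hence, by induction on t, the claim holds for every t ≥ 5.
Hence the smallest such M is 5.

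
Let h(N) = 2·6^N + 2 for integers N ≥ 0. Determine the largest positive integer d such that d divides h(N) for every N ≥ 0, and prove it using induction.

d = 2

Computing the first values: h(0) = 4 and h(1) = 14; gcd(4, 14) = 2, so d ≤ 2.
We prove 2 | 2·6^N + 2 for all N ≥ 0 by induction on N.
Base case (N = 0): h(0) = 4 = 2·(2), so 2 | h(0).
Suppose the result is true for N = j, i.e. 2 | h(j). Then
h(j+1) = 2·6^(j+1) + 2 = 6·(2·6^j + 2) - 10 = 6·h(j) - 10. The first term is divisible by 2 by the inductive hypothesis, and -10 is divisible by 2. Hence 2 | h(j+1).
By induction, the statement is established for all N ≥ 0.
Therefore the largest such d is 2.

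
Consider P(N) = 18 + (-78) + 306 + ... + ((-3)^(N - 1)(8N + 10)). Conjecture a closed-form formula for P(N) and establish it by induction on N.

P(N) = -(-3)^N(2N + 3) + 3

We claim P(N) = -(-3)^N(2N + 3) + 3 for all N ≥ 1.
Base case (N = 1): P(1) = 18, and the closed form gives 18. They agree.
Inductive step: suppose the statement holds for some j ≥ 1, so P(j) = -(-3)^j(2j + 3) + 3.
Then P(j+1) = P(j) + ((-3)^j(8j + 18)) = (-(-3)^j(2j + 3) + 3) + ((-3)^j(8j + 18)).
Simplifying, P(j+1) = 6(-3)^j·j + 15(-3)^j + 3 = -(-3)^(j+1)(2(j+1) + 3) + 3,
which is the closed form with N = j+1.
Hence, by induction on N, the claim holds for every N ≥ 1.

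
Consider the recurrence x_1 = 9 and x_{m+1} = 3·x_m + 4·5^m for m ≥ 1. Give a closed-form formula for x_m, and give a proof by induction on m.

x_m = -3^(m - 1) + 2·5^m

Computing the first terms: x_1 = 9, x_2 = 47, x_3 = 241. This suggests x_m = -3^(m - 1) + 2·5^m.
Base case (m = 1): the formula gives 9 = 9 = x_1.
Inductive step: assume the claim holds for m = k, so x_k = -3^(k - 1) + 2·5^k.
Then x_{k+1} = 3·x_k + 4·5^k = 3·(-3^(k - 1) + 2·5^k) + 4·5^k = -3^k + 2·5^(k + 1) = -3^((k+1) - 1) + 2·5^(k+1),
which is the claimed formula at m = k+1.
Hence, by induction on m, the claim holds for every m ≥ 1.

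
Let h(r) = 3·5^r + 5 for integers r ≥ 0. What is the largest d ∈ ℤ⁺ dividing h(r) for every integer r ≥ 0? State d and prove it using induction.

Computing the first values: h(0) = 8 and h(1) = 20; gcd(8, 20) = 4, so d ≤ 4.
We prove 4 | 3·5^r + 5 for all r ≥ 0 by induction on r.
Base step (r = 0): h(0) = 8 = 4·(2), so 4 | h(0).
Inductive step: assume the claim holds for r = k, i.e. 4 | h(k). Then
h(k+1) = 3·5^(k+1) + 5 = 5·(3·5^k + 5) - 20 = 5·h(k) - 20. The first term is divisible by 4 by the inductive hypothesis, and -20 is divisible by 4. Hence 4 | h(k+1).
This completes the induction.
Therefore the largest such d is 4.

d = 4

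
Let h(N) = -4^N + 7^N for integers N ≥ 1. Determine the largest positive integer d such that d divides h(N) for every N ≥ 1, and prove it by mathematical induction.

d = 3

Computing the first values: h(1) = 3 and h(2) = 33; gcd(3, 33) = 3, so d ≤ 3.
We prove 3 | -4^N + 7^N for all N ≥ 1 by induction on N.
Base step (N = 1): h(1) = 3 = 3·(1), so 3 | h(1).
Suppose the result is true for N = r, i.e. 3 | h(r). Then
7^{r+1} − 4^{r+1} = 7·7^r − 4·4^r = 7·(7^r − 4^r) + (3)·4^r. The first term is divisible by 3 by the inductive hypothesis, and the second term (3)·4^r is divisible by 3 since 3 | 3. Hence 3 | h(r+1).
Hence, by induction on N, the claim holds for every N ≥ 1.
Therefore the largest such d is 3.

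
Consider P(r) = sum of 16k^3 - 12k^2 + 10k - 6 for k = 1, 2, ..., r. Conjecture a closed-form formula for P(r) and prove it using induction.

P(r) = r(2r - 1)(2r^2 + 3r + 3)

We claim P(r) = r(2r - 1)(2r^2 + 3r + 3) for all r ≥ 1.
When r = 1: P(1) = 8, and the closed form gives 8. They agree.
For the inductive step, assume it holds for an arbitrary k ≥ 1, so P(k) = k(4k^3 + 4k^2 + 3k - 3).
Then P(k+1) = P(k) + (16k^3 + 36k^2 + 34k + 8) = (k(4k^3 + 4k^2 + 3k - 3)) + (16k^3 + 36k^2 + 34k + 8).
Simplifying, P(k+1) = (k + 1)(2k + 1)(2k^2 + 7k + 8) = (k+1)(2(k+1) - 1)(2(k+1)^2 + 3(k+1) + 3),
which is the closed form with r = k+1.
By induction, the statement is established for all r ≥ 1.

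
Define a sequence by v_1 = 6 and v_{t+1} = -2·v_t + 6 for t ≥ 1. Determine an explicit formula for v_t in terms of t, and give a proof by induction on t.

v_t = (-2)^(t + 1) + 2

Computing the first terms: v_1 = 6, v_2 = -6, v_3 = 18. This suggests v_t = (-2)^(t + 1) + 2.
For the base case t = 1: the formula gives 6 = 6 = v_1.
For the inductive step, assume it holds for an arbitrary p ≥ 1, so v_p = (-2)^(p + 1) + 2.
Then v_{p+1} = -2·v_p + 6 = -2·((-2)^(p + 1) + 2) + 6 = (-2)^(p + 2) + 2 = (-2)^((p+1) + 1) + 2,
which is the claimed formula at t = p+1.
By induction, the statement is established for all t ≥ 1.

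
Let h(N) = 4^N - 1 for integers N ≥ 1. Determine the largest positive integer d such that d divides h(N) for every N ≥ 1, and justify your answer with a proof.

d = 3

Computing the first values: h(1) = 3 and h(2) = 15; gcd(3, 15) = 3, so d ≤ 3.
We prove 3 | 4^N - 1 for all N ≥ 1 by induction on N.
When N = 1: h(1) = 3 = 3·(1), so 3 | h(1).
Inductive step: suppose the statement holds for some i ≥ 1, i.e. 3 | h(i). Then
4^{i+1} − 1^{i+1} = 4·4^i − 1·1^i = 4·(4^i − 1^i) + (3)·1^i. The first term is divisible by 3 by the inductive hypothesis, and the second term (3)·1^i is divisible by 3 since 3 | 3. Hence 3 | h(i+1).
By the principle of mathematical induction, the result holds for all N ≥ 1.
Therefore the largest such d is 3.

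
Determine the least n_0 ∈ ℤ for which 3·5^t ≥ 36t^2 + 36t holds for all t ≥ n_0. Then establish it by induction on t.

n_0 = 4

At t = 3: 375 < 432, so the inequality fails and n_0 ≥ 4. We prove 3·5^t ≥ 36t^2 + 36t for all t ≥ 4.
Base step (t = 4): 3·5^t = 1875 and 36t^2 + 36t = 720, so 1875 ≥ 720.
Inductive step: suppose the statement holds for some m ≥ 4, so 3·5^m ≥ 36m^2 + 36m.
Then 3·5^(m + 1) = 5·(3·5^m) ≥ 5·(36m^2 + 36m).
Also, for m ≥ 4 we have 5·(36m^2 + 36m) ≥ 36(m+1)^2 + 36(m+1), since 5·(36m^2 + 36m) − (36(m+1)^2 + 36(m+1)) = 144m^2 + 72m - 72, which is nonnegative for all m ≥ 4.
Combining, 3·5^(m + 1) ≥ 36(m+1)^2 + 36(m+1).
By induction, the statement is established for all t ≥ 4.
Hence the smallest such n_0 is 4.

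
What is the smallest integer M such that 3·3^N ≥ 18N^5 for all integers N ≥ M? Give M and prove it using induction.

At N = 13: 4782969 < 6683274, so the inequality fails and M ≥ 14. We prove 3·3^N ≥ 18N^5 for all N ≥ 14.
Base step (N = 14): 3·3^N = 14348907 and 18N^5 = 9680832, so 14348907 ≥ 9680832.
For the inductive step, assume it holds for an arbitrary p ≥ 14, so 3·3^p ≥ 18p^5.
Then 3·3^(p + 1) = 3·(3·3^p) ≥ 3·(18p^5).
Also, for p ≥ 14 we have 3·(18p^5) ≥ 18(p+1)^5, since 3 ≥ (1 + 1/p)^5 for all p ≥ 14.
Combining, 3·3^(p + 1) ≥ 18(p+1)^5.
By the principle of mathematical induction, the result holds for all N ≥ 14.
Hence the smallest such M is 14.

M = 14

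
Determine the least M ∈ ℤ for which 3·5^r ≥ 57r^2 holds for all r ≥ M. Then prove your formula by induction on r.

At r = 3: 375 < 513, so the inequality fails and M ≥ 4. We prove 3·5^r ≥ 57r^2 for all r ≥ 4.
For the base case r = 4: 3·5^r = 1875 and 57r^2 = 912, so 1875 ≥ 912.
Suppose the result is true for r = p, so 3·5^p ≥ 57p^2.
Then 3·5^(p + 1) = 5·(3·5^p) ≥ 5·(57p^2).
Also, for p ≥ 4 we have 5·(57p^2) ≥ 57(p+1)^2, since 5 ≥ (1 + 1/p)^2 for all p ≥ 4.
Combining, 3·5^(p + 1) ≥ 57(p+1)^2.
Hence, by induction on r, the claim holds for every r ≥ 4.
Hence the smallest such M is 4.

M = 4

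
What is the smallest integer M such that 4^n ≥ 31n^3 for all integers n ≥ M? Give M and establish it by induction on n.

M = 7

At n = 6: 4096 < 6696, so the inequality fails and M ≥ 7. We prove 4^n ≥ 31n^3 for all n ≥ 7.
When n = 7: 4^n = 16384 and 31n^3 = 10633, so 16384 ≥ 10633.
For the inductive step, assume it holds for an arbitrary i ≥ 7, so 4^i ≥ 31i^3.
Then 4^(i + 1) = 4·(4^i) ≥ 4·(31i^3).
Also, for i ≥ 7 we have 4·(31i^3) ≥ 31(i+1)^3, since 4 ≥ (1 + 1/i)^3 for all i ≥ 7.
Combining, 4^(i + 1) ≥ 31(i+1)^3.
By induction, the statement is established for all n ≥ 7.
Hence the smallest such M is 7.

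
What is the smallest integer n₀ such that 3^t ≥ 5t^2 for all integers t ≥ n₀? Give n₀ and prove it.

At t = 3: 27 < 45, so the inequality fails and n₀ ≥ 4. We prove 3^t ≥ 5t^2 for all t ≥ 4.
Base step (t = 4): 3^t = 81 and 5t^2 = 80, so 81 ≥ 80.
Inductive step: assume the claim holds for t = k, so 3^k ≥ 5k^2.
Then 3^(k + 1) = 3·(3^k) ≥ 3·(5k^2).
Also, for k ≥ 4 we have 3·(5k^2) ≥ 5(k+1)^2, since 3 ≥ (1 + 1/k)^2 for all k ≥ 4.
Combining, 3^(k + 1) ≥ 5(k+1)^2.
This completes the induction.
Hence the smallest such n₀ is 4.

n₀ = 4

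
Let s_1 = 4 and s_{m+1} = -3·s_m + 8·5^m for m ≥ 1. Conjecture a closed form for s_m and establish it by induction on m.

s_m = -(-3)^(m - 1) + 5^m

Computing the first terms: s_1 = 4, s_2 = 28, s_3 = 116. This suggests s_m = -(-3)^(m - 1) + 5^m.
When m = 1: the formula gives 4 = 4 = s_1.
For the inductive step, assume it holds for an arbitrary p ≥ 1, so s_p = -(-3)^(p - 1) + 5^p.
Then s_{p+1} = -3·s_p + 8·5^p = -3·(-(-3)^(p - 1) + 5^p) + 8·5^p = -(-3)^p + 5^(p + 1) = -(-3)^((p+1) - 1) + 5^(p+1),
which is the claimed formula at m = p+1.
By the principle of mathematical induction, the result holds for all m ≥ 1.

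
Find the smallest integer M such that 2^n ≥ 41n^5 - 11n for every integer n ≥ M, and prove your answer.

At n = 29: 536870912 < 840956790, so the inequality fails and M ≥ 30. We prove 2^n ≥ 41n^5 - 11n for all n ≥ 30.
For the base case n = 30: 2^n = 1073741824 and 41n^5 - 11n = 996299670, so 1073741824 ≥ 996299670.
Inductive step: suppose the statement holds for some r ≥ 30, so 2^r ≥ 41r^5 - 11r.
Then 2^(r + 1) = 2·(2^r) ≥ 2·(41r^5 - 11r).
Also, for r ≥ 30 we have 2·(41r^5 - 11r) ≥ 41(r+1)^5 - 11(r+1), since 2·(41r^5 - 11r) − (41(r+1)^5 - 11(r+1)) = 41r^5 - 205r^4 - 410r^3 - 410r^2 - 216r - 30, which is nonnegative for all r ≥ 30.
Combining, 2^(r + 1) ≥ 41(r+1)^5 - 11(r+1).
By the principle of mathematical induction, the result holds for all n ≥ 30.
Hence the smallest such M is 30.

M = 30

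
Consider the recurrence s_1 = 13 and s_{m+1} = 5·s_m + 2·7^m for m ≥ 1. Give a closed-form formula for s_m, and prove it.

s_m = 6·5^(m - 1) + 7^m

Computing the first terms: s_1 = 13, s_2 = 79, s_3 = 493. This suggests s_m = 6·5^(m - 1) + 7^m.
Base step (m = 1): the formula gives 13 = 13 = s_1.
Inductive step: assume the claim holds for m = r, so s_r = 6·5^(r - 1) + 7^r.
Then s_{r+1} = 5·s_r + 2·7^r = 5·(6·5^(r - 1) + 7^r) + 2·7^r = 6·5^r + 7^(r + 1) = 6·5^((r+1) - 1) + 7^(r+1),
which is the claimed formula at m = r+1.
By the principle of mathematical induction, the result holds for all m ≥ 1.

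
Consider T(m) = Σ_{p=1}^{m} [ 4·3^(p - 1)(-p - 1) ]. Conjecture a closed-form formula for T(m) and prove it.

T(m) = -3^m(2m + 1) + 1

We claim T(m) = -3^m(2m + 1) + 1 for all m ≥ 1.
Base case (m = 1): T(1) = -8, and the closed form gives -8. They agree.
Inductive step: assume the claim holds for m = p, so T(p) = -3^p(2p + 1) + 1.
Then T(p+1) = T(p) + (4·3^p(-p - 2)) = (-3^p(2p + 1) + 1) + (4·3^p(-p - 2)).
Simplifying, T(p+1) = -6·3^p·p - 9·3^p + 1 = -3^(p+1)(2(p+1) + 1) + 1,
which is the closed form with m = p+1.
By induction, the statement is established for all m ≥ 1.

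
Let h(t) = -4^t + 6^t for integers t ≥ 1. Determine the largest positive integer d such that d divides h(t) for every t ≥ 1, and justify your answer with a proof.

d = 2

Computing the first values: h(1) = 2 and h(2) = 20; gcd(2, 20) = 2, so d ≤ 2.
We prove 2 | -4^t + 6^t for all t ≥ 1 by induction on t.
When t = 1: h(1) = 2 = 2·(1), so 2 | h(1).
Inductive step: suppose the statement holds for some r ≥ 1, i.e. 2 | h(r). Then
6^{r+1} − 4^{r+1} = 6·6^r − 4·4^r = 6·(6^r − 4^r) + (2)·4^r. The first term is divisible by 2 by the inductive hypothesis, and the second term (2)·4^r is divisible by 2 since 2 | 2. Hence 2 | h(r+1).
By the principle of mathematical induction, the result holds for all t ≥ 1.
Therefore the largest such d is 2.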